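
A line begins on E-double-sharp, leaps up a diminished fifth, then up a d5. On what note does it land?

F#

A diminished fifth up from E## is B# (letter B, 6 semitones up).
A diminished fifth up from B# is F# (letter F, 6 semitones up).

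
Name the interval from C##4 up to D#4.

Counting letters C–D gives a second.
C##→D# = 1 semitone, 1 narrower than the major second (2), so minor.

minor second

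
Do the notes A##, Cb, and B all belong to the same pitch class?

Yes

A## is pitch class 11; Cb is pitch class 11; B is pitch class 11.
All spellings map to pitch class 11, so they are enharmonically equivalent.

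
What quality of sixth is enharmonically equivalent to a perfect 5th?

A perfect fifth spans 7 semitones.
A sixth spanning 7 semitones is diminished (the major sixth is 9).

diminished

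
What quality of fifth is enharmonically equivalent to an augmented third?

An augmented third spans 5 semitones.
A fifth spanning 5 semitones is doubly diminished (the perfect fifth is 7).

doubly diminished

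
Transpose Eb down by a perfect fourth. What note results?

A fourth below E lands on the letter B.
A perfect fourth spans 5 semitones, so Eb moves to pitch class 10. On the letter B that is Bb.

Bb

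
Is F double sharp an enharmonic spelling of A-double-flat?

Yes

F## is pitch class 7; Abb is pitch class 7.
All spellings map to pitch class 7, so they are enharmonically equivalent.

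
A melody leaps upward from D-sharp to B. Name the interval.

The letter names run D→B, a span of 5 letter steps, so the interval is some kind of sixth.
D# to B is 8 semitones. A major sixth is 9, so 8 makes it minor.

minor sixth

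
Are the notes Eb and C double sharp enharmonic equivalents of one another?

No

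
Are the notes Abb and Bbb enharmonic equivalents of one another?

No

Abb is pitch class 7; Bbb is pitch class 9.
The pitch classes differ (7 vs. 9), so they are not enharmonic equivalents.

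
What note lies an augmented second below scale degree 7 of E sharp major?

Scale degree 7 of E# major is D##.
An augmented second (3 semitones) below D## lands on the letter C, giving C#.

C#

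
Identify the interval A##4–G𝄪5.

minor seventh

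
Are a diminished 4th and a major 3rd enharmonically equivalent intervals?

A diminished fourth spans 4 semitones; a major third spans 4.
They are enharmonically equivalent.

Yes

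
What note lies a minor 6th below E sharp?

A sixth below E lands on the letter G.
A minor sixth spans 8 semitones, so E# moves to pitch class 9. On the letter G that is G##.

G##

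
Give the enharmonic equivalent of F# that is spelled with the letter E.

Plain E sits 2 semitones below F#, so on the letter E the same pitch needs a double sharp: E##.

E##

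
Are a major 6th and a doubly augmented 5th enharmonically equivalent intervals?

Yes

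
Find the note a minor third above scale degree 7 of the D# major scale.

E#

Scale degree 7 of D# major is C##.
A minor third (3 semitones) above C## lands on the letter E, giving E#.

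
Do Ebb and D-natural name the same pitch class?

Ebb is pitch class 2; D is pitch class 2.
All spellings map to pitch class 2, so they are enharmonically equivalent.

Yes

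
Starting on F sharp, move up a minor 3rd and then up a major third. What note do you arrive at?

A minor third up from F# is A (letter A, 3 semitones up).
A major third up from A is C# (letter C, 4 semitones up).

C#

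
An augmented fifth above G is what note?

D#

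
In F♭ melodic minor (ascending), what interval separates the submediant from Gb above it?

perfect fourth

The submediant of Fb melodic minor (ascending) is Db.
Db up to Gb: letters D→G make it a fourth; 5 semitones makes it perfect.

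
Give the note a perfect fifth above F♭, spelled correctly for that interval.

Cb

F up a perfect fifth is C, so the target letter is C.
From Fb, a perfect fifth is 7 semitones up: Cb.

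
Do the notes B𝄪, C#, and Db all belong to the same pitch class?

Yes

B## = pitch class 1 and C# = pitch class 1 and Db = pitch class 1 — the same pitch class, so they are enharmonic equivalents.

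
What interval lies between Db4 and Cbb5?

Counting letters D–E–F–G–A–B–C gives a seventh.
Db→Cbb = 9 semitones, 2 narrower than the major seventh (11), so diminished.

diminished seventh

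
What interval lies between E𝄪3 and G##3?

The letter names run E→G, a span of 2 letter steps, so the interval is some kind of third.
E## to G## is 3 semitones. A major third is 4, so 3 makes it minor.

minor third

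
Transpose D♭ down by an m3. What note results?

Bb

D down a major third is Bb, so the target letter is B.
From Db, a minor third is 3 semitones down: Bb.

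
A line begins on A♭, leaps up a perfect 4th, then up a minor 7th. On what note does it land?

Cb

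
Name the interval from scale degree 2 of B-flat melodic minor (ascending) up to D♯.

Scale degree 2 of Bb melodic minor (ascending) is C.
C up to D#: letters C→D make it a second; 3 semitones makes it augmented.

augmented second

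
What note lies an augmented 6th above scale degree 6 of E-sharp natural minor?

Scale degree 6 of E# natural minor is C#.
An augmented sixth (10 semitones) above C# lands on the letter A, giving A##.

A##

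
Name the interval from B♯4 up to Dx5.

major third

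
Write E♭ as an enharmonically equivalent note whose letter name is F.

Fbb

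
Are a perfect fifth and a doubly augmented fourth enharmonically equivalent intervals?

Yes

A perfect fifth spans 7 semitones; a doubly augmented fourth spans 7.
They are enharmonically equivalent.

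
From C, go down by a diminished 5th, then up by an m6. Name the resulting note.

A diminished fifth down from C is F# (letter F, 6 semitones down).
A minor sixth up from F# is D (letter D, 8 semitones up).

D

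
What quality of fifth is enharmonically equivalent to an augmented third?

doubly diminished

An augmented third spans 5 semitones.
A fifth spanning 5 semitones is doubly diminished (the perfect fifth is 7).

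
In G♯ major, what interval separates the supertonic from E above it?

The supertonic of G# major is A#.
A# up to E: letters A→E make it a fifth; 6 semitones makes it diminished.

diminished fifth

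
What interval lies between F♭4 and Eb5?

Counting letters F–G–A–B–C–D–E gives a seventh.
Fb→Eb = 11 semitones, exactly the major seventh.

major seventh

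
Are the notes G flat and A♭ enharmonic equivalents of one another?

No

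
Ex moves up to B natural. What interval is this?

doubly diminished fifth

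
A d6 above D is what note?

A sixth above D lands on the letter B.
A diminished sixth spans 7 semitones, so D moves to pitch class 9. On the letter B that is Bbb.

Bbb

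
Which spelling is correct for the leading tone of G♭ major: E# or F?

F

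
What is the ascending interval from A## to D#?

The letter names run A→D, a span of 3 letter steps, so the interval is some kind of fourth.
A## to D# is 4 semitones. A perfect fourth is 5, so 4 makes it diminished.

diminished fourth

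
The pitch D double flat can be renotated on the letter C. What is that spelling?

Dbb is pitch class 0. The letter C alone is pitch class 0.
Pitch class 0 on C needs no accidental: C.

C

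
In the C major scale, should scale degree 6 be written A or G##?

Each scale degree takes a distinct letter name. Degree 6 of a scale on C must use the letter A.
A and G## are enharmonically the same pitch, but only A uses the letter A, so it is the correct spelling here.

A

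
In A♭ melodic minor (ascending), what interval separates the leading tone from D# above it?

The leading tone of Ab melodic minor (ascending) is G.
G up to D#: letters G→D make it a fifth; 8 semitones makes it augmented.

augmented fifth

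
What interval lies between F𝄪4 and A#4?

Counting letters F–G–A gives a third.
F##→A# = 3 semitones, 1 narrower than the major third (4), so minor.

minor third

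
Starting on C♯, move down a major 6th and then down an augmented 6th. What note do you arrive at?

A major sixth down from C# is E (letter E, 9 semitones down).
An augmented sixth down from E is Gb (letter G, 10 semitones down).

Gb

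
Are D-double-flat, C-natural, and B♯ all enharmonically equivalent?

Dbb is pitch class 0; C is pitch class 0; B# is pitch class 0.
All spellings map to pitch class 0, so they are enharmonically equivalent.

Yes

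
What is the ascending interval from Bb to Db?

minor third

The letter names run B→D, a span of 2 letter steps, so the interval is some kind of third.
Bb to Db is 3 semitones. A major third is 4, so 3 makes it minor.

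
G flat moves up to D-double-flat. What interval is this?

The letter names run G→D, a span of 4 letter steps, so the interval is some kind of fifth.
Gb to Dbb is 6 semitones. A perfect fifth is 7, so 6 makes it diminished.

diminished fifth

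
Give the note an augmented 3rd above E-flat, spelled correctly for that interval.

E up a major third is G#, so the target letter is G.
From Eb, an augmented third is 5 semitones up: G#.

G#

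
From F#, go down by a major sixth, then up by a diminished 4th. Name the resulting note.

A major sixth down from F# is A (letter A, 9 semitones down).
A diminished fourth up from A is Db (letter D, 4 semitones up).

Db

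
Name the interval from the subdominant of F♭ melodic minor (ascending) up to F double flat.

The subdominant of Fb melodic minor (ascending) is Bbb.
Bbb up to Fbb: letters B→F make it a fifth; 6 semitones makes it diminished.

diminished fifth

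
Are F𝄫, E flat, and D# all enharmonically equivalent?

Fbb = pitch class 3 and Eb = pitch class 3 and D# = pitch class 3 — the same pitch class, so they are enharmonic equivalents.

Yes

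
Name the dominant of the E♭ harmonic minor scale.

Bb

The Eb harmonic minor scale runs Eb F Gb Ab Bb Cb D.
Degree 5 is Bb.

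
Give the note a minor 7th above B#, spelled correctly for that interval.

A#

B up a major seventh is A#, so the target letter is A.
From B#, a minor seventh is 10 semitones up: A#.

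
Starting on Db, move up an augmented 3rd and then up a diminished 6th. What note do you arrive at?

An augmented third up from Db is F# (letter F, 5 semitones up).
A diminished sixth up from F# is Db (letter D, 7 semitones up).

Db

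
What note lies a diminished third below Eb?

A third below E lands on the letter C.
A diminished third spans 2 semitones, so Eb moves to pitch class 1. On the letter C that is C#.

C#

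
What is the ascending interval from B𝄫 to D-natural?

augmented third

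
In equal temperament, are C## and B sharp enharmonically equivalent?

No

Two spellings are enharmonically equivalent only if they share a pitch class.
Here C## → 2, B# → 0; 0 ≠ 2, so they are not.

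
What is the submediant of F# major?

Degree 6 takes the letter 5 steps above F, which is D.
In major, degree 6 sits 9 semitones above the tonic. F# + 9 semitones is pitch class 3, spelled on D as D#.

D#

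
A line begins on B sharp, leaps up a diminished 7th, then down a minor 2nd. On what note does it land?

A diminished seventh up from B# is A (letter A, 9 semitones up).
A minor second down from A is G# (letter G, 1 semitone down).

G#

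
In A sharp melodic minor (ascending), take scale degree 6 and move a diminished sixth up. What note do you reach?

D

Scale degree 6 of A# melodic minor (ascending) is F##.
A diminished sixth (7 semitones) above F## lands on the letter D, giving D.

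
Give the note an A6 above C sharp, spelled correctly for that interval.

C up a major sixth is A, so the target letter is A.
From C#, an augmented sixth is 10 semitones up: A##.

A##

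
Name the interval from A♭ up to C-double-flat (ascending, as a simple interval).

diminished third

Counting letters A–B–C gives a third.
Ab→Cbb = 2 semitones, 2 narrower than the major third (4), so diminished.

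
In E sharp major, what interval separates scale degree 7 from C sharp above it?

Scale degree 7 of E# major is D##.
D## up to C#: letters D→C make it a seventh; 9 semitones makes it diminished.

diminished seventh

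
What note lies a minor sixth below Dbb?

Fb

A sixth below D lands on the letter F.
A minor sixth spans 8 semitones, so Dbb moves to pitch class 4. On the letter F that is Fb.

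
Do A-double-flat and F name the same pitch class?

Abb is pitch class 7; F is pitch class 5.
The pitch classes differ (7 vs. 5), so they are not enharmonic equivalents.

No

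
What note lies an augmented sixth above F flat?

F up a major sixth is D, so the target letter is D.
From Fb, an augmented sixth is 10 semitones up: D.

D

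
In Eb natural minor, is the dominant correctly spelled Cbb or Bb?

Bb

Each scale degree takes a distinct letter name. Degree 5 of a scale on E must use the letter B.
Bb and Cbb are enharmonically the same pitch, but only Bb uses the letter B, so it is the correct spelling here.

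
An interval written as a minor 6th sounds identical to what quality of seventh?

A minor sixth spans 8 semitones.
A seventh spanning 8 semitones is doubly diminished (the major seventh is 11).

doubly diminished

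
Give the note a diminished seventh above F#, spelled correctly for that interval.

Eb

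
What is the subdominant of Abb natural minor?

Dbb

Degree 4 takes the letter 3 steps above A, which is D.
In natural minor, degree 4 sits 5 semitones above the tonic. Abb + 5 semitones is pitch class 0, spelled on D as Dbb.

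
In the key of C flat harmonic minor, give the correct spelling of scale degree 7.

Degree 7 takes the letter 6 steps above C, which is B.
In harmonic minor, degree 7 sits 11 semitones above the tonic. Cb + 11 semitones is pitch class 10, spelled on B as Bb.

Bb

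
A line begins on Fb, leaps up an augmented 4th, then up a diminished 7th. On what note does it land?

Abb

An augmented fourth up from Fb is Bb (letter B, 6 semitones up).
A diminished seventh up from Bb is Abb (letter A, 9 semitones up).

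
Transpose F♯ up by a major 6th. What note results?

D#

F up a major sixth is D, so the target letter is D.
From F#, a major sixth is 9 semitones up: D#.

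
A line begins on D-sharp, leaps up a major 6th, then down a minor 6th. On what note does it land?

A major sixth up from D# is B# (letter B, 9 semitones up).
A minor sixth down from B# is D## (letter D, 8 semitones down).

D##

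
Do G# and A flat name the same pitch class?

G# = pitch class 8 and Ab = pitch class 8 — the same pitch class, so they are enharmonic equivalents.

Yes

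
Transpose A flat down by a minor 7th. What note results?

Bb

A down a major seventh is Bb, so the target letter is B.
From Ab, a minor seventh is 10 semitones down: Bb.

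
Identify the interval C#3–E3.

Counting letters C–D–E gives a third.
C#→E = 3 semitones, 1 narrower than the major third (4), so minor.

minor third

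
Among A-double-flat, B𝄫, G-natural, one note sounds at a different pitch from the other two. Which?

In 12-tone equal temperament, enharmonic equivalents share a pitch class. Abb is pitch class 7; Bbb is pitch class 9; G is pitch class 7.
Abb and G share pitch class 7, while Bbb is pitch class 9.

Bbb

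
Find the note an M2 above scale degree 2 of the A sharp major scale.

Scale degree 2 of A# major is B#.
A major second (2 semitones) above B# lands on the letter C, giving C##.

C##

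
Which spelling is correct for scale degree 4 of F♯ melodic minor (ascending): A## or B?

B

Each scale degree takes a distinct letter name. Degree 4 of a scale on F must use the letter B.
B and A## are enharmonically the same pitch, but only B uses the letter B, so it is the correct spelling here.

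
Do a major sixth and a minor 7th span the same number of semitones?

A major sixth spans 9 semitones; a minor seventh spans 10.
The spans differ, so they are not enharmonic equivalents.

No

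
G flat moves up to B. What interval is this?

Counting letters G–A–B gives a third.
Gb→B = 5 semitones, 1 wider than the major third (4), so augmented.

augmented third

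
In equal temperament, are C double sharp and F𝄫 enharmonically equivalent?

Two spellings are enharmonically equivalent only if they share a pitch class.
Here C## → 2, Fbb → 3; 2 ≠ 3, so they are not.

No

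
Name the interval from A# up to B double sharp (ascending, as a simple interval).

Counting letters A–B gives a second.
A#→B## = 3 semitones, 1 wider than the major second (2), so augmented.

augmented second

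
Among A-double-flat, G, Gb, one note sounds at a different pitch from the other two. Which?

In 12-tone equal temperament, enharmonic equivalents share a pitch class. Abb is pitch class 7; G is pitch class 7; Gb is pitch class 6.
Abb and G share pitch class 7, while Gb is pitch class 6.

Gb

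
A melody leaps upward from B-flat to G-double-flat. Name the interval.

diminished sixth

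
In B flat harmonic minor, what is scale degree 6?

Gb

The Bb harmonic minor scale runs Bb C Db Eb F Gb A.
Degree 6 is Gb.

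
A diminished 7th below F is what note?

A seventh below F lands on the letter G.
A diminished seventh spans 9 semitones, so F moves to pitch class 8. On the letter G that is G#.

G#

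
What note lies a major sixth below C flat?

Ebb

C down a major sixth is Eb, so the target letter is E.
From Cb, a major sixth is 9 semitones down: Ebb.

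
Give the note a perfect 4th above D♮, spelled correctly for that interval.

G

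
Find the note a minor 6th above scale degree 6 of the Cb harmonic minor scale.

Fbb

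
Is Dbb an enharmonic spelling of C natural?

Dbb = pitch class 0 and C = pitch class 0 — the same pitch class, so they are enharmonic equivalents.

Yes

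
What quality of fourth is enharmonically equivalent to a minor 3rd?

doubly diminished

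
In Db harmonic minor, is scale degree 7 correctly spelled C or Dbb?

Each scale degree takes a distinct letter name. Degree 7 of a scale on D must use the letter C.
C and Dbb are enharmonically the same pitch, but only C uses the letter C, so it is the correct spelling here.

C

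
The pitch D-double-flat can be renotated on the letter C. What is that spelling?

Dbb is pitch class 0. The letter C alone is pitch class 0.
Pitch class 0 on C needs no accidental: C.

C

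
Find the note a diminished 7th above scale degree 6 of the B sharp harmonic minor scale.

Scale degree 6 of B# harmonic minor is G#.
A diminished seventh (9 semitones) above G# lands on the letter F, giving F.

F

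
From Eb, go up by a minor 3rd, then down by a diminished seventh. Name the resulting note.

A

A minor third up from Eb is Gb (letter G, 3 semitones up).
A diminished seventh down from Gb is A (letter A, 9 semitones down).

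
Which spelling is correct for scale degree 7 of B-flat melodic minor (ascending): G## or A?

Each scale degree takes a distinct letter name. Degree 7 of a scale on B must use the letter A.
A and G## are enharmonically the same pitch, but only A uses the letter A, so it is the correct spelling here.

A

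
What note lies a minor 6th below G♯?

B#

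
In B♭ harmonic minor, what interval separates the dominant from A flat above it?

minor third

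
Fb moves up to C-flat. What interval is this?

Counting letters F–G–A–B–C gives a fifth.
Fb→Cb = 7 semitones, exactly the perfect fifth.

perfect fifth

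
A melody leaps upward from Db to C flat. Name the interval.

minor seventh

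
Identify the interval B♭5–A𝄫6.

diminished seventh

The letter names run B→A, a span of 6 letter steps, so the interval is some kind of seventh.
Bb to Abb is 9 semitones. A major seventh is 11, so 9 makes it diminished.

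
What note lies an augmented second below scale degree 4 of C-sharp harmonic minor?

Scale degree 4 of C# harmonic minor is F#.
An augmented second (3 semitones) below F# lands on the letter E, giving Eb.

Eb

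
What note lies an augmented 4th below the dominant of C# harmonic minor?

The dominant of C# harmonic minor is G#.
An augmented fourth (6 semitones) below G# lands on the letter D, giving D.

D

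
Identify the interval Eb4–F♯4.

augmented second

The letter names run E→F, a span of 1 letter step, so the interval is some kind of second.
Eb to F# is 3 semitones. A major second is 2, so 3 makes it augmented.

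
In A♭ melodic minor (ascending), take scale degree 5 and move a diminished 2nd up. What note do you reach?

Fbb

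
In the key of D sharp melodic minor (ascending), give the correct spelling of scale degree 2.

E#

The D# melodic minor (ascending) scale runs D# E# F# G# A# B# C##.
Degree 2 is E#.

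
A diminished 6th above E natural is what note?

E up a major sixth is C#, so the target letter is C.
From E, a diminished sixth is 7 semitones up: Cb.

Cb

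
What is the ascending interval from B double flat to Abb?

minor seventh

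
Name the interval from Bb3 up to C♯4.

Counting letters B–C gives a second.
Bb→C# = 3 semitones, 1 wider than the major second (2), so augmented.

augmented second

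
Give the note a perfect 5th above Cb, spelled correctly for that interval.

Gb

C up a perfect fifth is G, so the target letter is G.
From Cb, a perfect fifth is 7 semitones up: Gb.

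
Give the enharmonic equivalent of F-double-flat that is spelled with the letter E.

Eb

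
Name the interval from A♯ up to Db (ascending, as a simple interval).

The letter names run A→D, a span of 3 letter steps, so the interval is some kind of fourth.
A# to Db is 3 semitones. A perfect fourth is 5, so 3 makes it doubly diminished.

doubly diminished fourth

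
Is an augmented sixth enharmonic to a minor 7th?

An augmented sixth spans 10 semitones; a minor seventh spans 10.
They are enharmonically equivalent.

Yes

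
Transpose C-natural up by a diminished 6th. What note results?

C up a major sixth is A, so the target letter is A.
From C, a diminished sixth is 7 semitones up: Abb.

Abb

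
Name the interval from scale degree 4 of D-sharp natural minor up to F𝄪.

major seventh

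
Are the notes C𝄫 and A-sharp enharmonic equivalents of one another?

Cbb is pitch class 10; A# is pitch class 10.
All spellings map to pitch class 10, so they are enharmonically equivalent.

Yes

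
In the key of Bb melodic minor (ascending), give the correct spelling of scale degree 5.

The Bb melodic minor (ascending) scale runs Bb C Db Eb F G A.
Degree 5 is F.

F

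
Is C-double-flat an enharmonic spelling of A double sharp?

No

Cbb is pitch class 10; A## is pitch class 11.
The pitch classes differ (10 vs. 11), so they are not enharmonic equivalents.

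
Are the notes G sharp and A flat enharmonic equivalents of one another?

G# = pitch class 8 and Ab = pitch class 8 — the same pitch class, so they are enharmonic equivalents.

Yes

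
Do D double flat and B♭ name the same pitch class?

No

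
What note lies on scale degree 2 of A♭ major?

Degree 2 takes the letter 1 step above A, which is B.
In major, degree 2 sits 2 semitones above the tonic. Ab + 2 semitones is pitch class 10, spelled on B as Bb.

Bb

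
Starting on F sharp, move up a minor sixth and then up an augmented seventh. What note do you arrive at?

C##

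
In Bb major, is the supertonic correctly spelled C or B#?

Each scale degree takes a distinct letter name. Degree 2 of a scale on B must use the letter C.
C and B# are enharmonically the same pitch, but only C uses the letter C, so it is the correct spelling here.

C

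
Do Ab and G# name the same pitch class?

Ab is pitch class 8; G# is pitch class 8.
All spellings map to pitch class 8, so they are enharmonically equivalent.

Yes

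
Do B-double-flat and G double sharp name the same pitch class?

Yes

Bbb = pitch class 9 and G## = pitch class 9 — the same pitch class, so they are enharmonic equivalents.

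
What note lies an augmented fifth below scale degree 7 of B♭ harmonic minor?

Db

Scale degree 7 of Bb harmonic minor is A.
An augmented fifth (8 semitones) below A lands on the letter D, giving Db.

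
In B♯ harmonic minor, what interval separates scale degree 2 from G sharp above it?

diminished fifth

Scale degree 2 of B# harmonic minor is C##.
C## up to G#: letters C→G make it a fifth; 6 semitones makes it diminished.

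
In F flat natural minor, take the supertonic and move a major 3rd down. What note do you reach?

Ebb

The supertonic of Fb natural minor is Gb.
A major third (4 semitones) below Gb lands on the letter E, giving Ebb.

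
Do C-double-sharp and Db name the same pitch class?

No

C## is pitch class 2; Db is pitch class 1.
The pitch classes differ (2 vs. 1), so they are not enharmonic equivalents.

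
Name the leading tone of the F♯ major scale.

The F# major scale runs F# G# A# B C# D# E#.
Degree 7 is E#.

E#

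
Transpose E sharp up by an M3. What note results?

E up a major third is G#, so the target letter is G.
From E#, a major third is 4 semitones up: G##.

G##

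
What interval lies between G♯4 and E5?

Counting letters G–A–B–C–D–E gives a sixth.
G#→E = 8 semitones, 1 narrower than the major sixth (9), so minor.

minor sixth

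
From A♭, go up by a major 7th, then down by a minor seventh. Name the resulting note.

A

A major seventh up from Ab is G (letter G, 11 semitones up).
A minor seventh down from G is A (letter A, 10 semitones down).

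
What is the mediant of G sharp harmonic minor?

The G# harmonic minor scale runs G# A# B C# D# E F##.
Degree 3 is B.

B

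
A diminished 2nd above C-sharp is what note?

Db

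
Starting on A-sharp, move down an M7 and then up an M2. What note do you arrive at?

C#

A major seventh down from A# is B (letter B, 11 semitones down).
A major second up from B is C# (letter C, 2 semitones up).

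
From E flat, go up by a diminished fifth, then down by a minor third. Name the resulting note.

Gb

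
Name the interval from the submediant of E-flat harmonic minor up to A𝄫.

The submediant of Eb harmonic minor is Cb.
Cb up to Abb: letters C→A make it a sixth; 8 semitones makes it minor.

minor sixth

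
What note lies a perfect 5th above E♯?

E up a perfect fifth is B, so the target letter is B.
From E#, a perfect fifth is 7 semitones up: B#.

B#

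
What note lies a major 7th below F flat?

Gbb

A seventh below F lands on the letter G.
A major seventh spans 11 semitones, so Fb moves to pitch class 5. On the letter G that is Gbb.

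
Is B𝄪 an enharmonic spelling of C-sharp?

B## is pitch class 1; C# is pitch class 1.
All spellings map to pitch class 1, so they are enharmonically equivalent.

Yes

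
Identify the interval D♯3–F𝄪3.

Counting letters D–E–F gives a third.
D#→F## = 4 semitones, exactly the major third.

major third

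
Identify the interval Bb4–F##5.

doubly augmented fifth

The letter names run B→F, a span of 4 letter steps, so the interval is some kind of fifth.
Bb to F## is 9 semitones. A perfect fifth is 7, so 9 makes it doubly augmented.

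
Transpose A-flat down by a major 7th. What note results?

Bbb

A down a major seventh is Bb, so the target letter is B.
From Ab, a major seventh is 11 semitones down: Bbb.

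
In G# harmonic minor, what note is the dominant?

D#

The G# harmonic minor scale runs G# A# B C# D# E F##.
Degree 5 is D#.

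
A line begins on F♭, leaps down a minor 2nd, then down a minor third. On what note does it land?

C

A minor second down from Fb is Eb (letter E, 1 semitone down).
A minor third down from Eb is C (letter C, 3 semitones down).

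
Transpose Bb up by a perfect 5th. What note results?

F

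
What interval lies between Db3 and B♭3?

major sixth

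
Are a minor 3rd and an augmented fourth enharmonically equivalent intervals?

A minor third spans 3 semitones; an augmented fourth spans 6.
The spans differ, so they are not enharmonic equivalents.

No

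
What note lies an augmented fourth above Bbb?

B up a perfect fourth is E, so the target letter is E.
From Bbb, an augmented fourth is 6 semitones up: Eb.

Eb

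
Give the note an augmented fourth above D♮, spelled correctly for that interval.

G#

D up a perfect fourth is G, so the target letter is G.
From D, an augmented fourth is 6 semitones up: G#.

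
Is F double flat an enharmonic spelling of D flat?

Fbb is pitch class 3; Db is pitch class 1.
The pitch classes differ (3 vs. 1), so they are not enharmonic equivalents.

No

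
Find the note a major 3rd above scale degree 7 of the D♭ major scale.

E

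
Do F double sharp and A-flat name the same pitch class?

No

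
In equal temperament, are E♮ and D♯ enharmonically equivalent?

No

E is pitch class 4; D# is pitch class 3.
The pitch classes differ (4 vs. 3), so they are not enharmonic equivalents.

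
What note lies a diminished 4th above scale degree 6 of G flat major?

Abb

Scale degree 6 of Gb major is Eb.
A diminished fourth (4 semitones) above Eb lands on the letter A, giving Abb.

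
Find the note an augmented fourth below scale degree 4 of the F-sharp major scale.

F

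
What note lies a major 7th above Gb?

G up a major seventh is F#, so the target letter is F.
From Gb, a major seventh is 11 semitones up: F.

F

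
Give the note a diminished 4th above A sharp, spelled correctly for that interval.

A fourth above A lands on the letter D.
A diminished fourth spans 4 semitones, so A# moves to pitch class 2. On the letter D that is D.

D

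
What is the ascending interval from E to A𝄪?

The letter names run E→A, a span of 3 letter steps, so the interval is some kind of fourth.
E to A## is 7 semitones. A perfect fourth is 5, so 7 makes it doubly augmented.

doubly augmented fourth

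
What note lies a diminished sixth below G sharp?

B##

A sixth below G lands on the letter B.
A diminished sixth spans 7 semitones, so G# moves to pitch class 1. On the letter B that is B##.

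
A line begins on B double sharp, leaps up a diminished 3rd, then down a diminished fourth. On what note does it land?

A diminished third up from B## is D# (letter D, 2 semitones up).
A diminished fourth down from D# is A## (letter A, 4 semitones down).

A##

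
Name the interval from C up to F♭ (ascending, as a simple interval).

diminished fourth

Counting letters C–D–E–F gives a fourth.
C→Fb = 4 semitones, 1 narrower than the perfect fourth (5), so diminished.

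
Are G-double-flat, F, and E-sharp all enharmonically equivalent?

Yes

Gbb is pitch class 5; F is pitch class 5; E# is pitch class 5.
All spellings map to pitch class 5, so they are enharmonically equivalent.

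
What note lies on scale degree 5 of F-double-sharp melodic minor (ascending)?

C##

The F## melodic minor (ascending) scale runs F## G## A# B# C## D## E##.
Degree 5 is C##.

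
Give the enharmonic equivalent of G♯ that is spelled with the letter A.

Ab

G# is pitch class 8. The letter A alone is pitch class 9.
To reach pitch class 8 from A requires an offset of -1 semitone, i.e. flat: Ab.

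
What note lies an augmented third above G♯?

B##

G up a major third is B, so the target letter is B.
From G#, an augmented third is 5 semitones up: B##.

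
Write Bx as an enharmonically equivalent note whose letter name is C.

C#

B## is pitch class 1. The letter C alone is pitch class 0.
To reach pitch class 1 from C requires an offset of +1 semitone, i.e. sharp: C#.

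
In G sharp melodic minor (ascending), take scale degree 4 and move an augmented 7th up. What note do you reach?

B##

Scale degree 4 of G# melodic minor (ascending) is C#.
An augmented seventh (12 semitones) above C# lands on the letter B, giving B##.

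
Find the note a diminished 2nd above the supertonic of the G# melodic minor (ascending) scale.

Bb

The supertonic of G# melodic minor (ascending) is A#.
A diminished second (0 semitones) above A# lands on the letter B, giving Bb.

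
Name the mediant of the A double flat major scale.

Cb

The Abb major scale runs Abb Bbb Cb Dbb Ebb Fb Gb.
Degree 3 is Cb.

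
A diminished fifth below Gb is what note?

C

A fifth below G lands on the letter C.
A diminished fifth spans 6 semitones, so Gb moves to pitch class 0. On the letter C that is C.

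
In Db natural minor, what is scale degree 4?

The Db natural minor scale runs Db Eb Fb Gb Ab Bbb Cb.
Degree 4 is Gb.

Gb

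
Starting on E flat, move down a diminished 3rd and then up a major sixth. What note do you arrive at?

A#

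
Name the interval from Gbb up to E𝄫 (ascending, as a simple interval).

major sixth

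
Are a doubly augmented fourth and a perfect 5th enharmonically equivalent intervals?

Yes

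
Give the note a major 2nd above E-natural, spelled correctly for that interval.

F#

E up a major second is F#, so the target letter is F.
From E, a major second is 2 semitones up: F#.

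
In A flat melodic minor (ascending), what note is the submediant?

F

Degree 6 takes the letter 5 steps above A, which is F.
In melodic minor (ascending), degree 6 sits 9 semitones above the tonic. Ab + 9 semitones is pitch class 5, spelled on F as F.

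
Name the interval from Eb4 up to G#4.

augmented third

Counting letters E–F–G gives a third.
Eb→G# = 5 semitones, 1 wider than the major third (4), so augmented.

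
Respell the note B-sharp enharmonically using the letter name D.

Plain D sits 2 semitones above B#, so on the letter D the same pitch needs a double flat: Dbb.

Dbb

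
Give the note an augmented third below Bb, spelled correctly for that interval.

A third below B lands on the letter G.
An augmented third spans 5 semitones, so Bb moves to pitch class 5. On the letter G that is Gbb.

Gbb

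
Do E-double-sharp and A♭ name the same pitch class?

No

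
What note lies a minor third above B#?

D#

A third above B lands on the letter D.
A minor third spans 3 semitones, so B# moves to pitch class 3. On the letter D that is D#.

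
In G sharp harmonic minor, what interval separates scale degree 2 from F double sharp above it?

major sixth

Scale degree 2 of G# harmonic minor is A#.
A# up to F##: letters A→F make it a sixth; 9 semitones makes it major.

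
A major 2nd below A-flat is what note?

A down a major second is G, so the target letter is G.
From Ab, a major second is 2 semitones down: Gb.

Gb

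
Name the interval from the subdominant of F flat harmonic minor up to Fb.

perfect fifth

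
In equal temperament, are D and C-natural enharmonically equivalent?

No

D is pitch class 2; C is pitch class 0.
The pitch classes differ (2 vs. 0), so they are not enharmonic equivalents.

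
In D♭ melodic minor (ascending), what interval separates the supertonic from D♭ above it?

minor seventh

The supertonic of Db melodic minor (ascending) is Eb.
Eb up to Db: letters E→D make it a seventh; 10 semitones makes it minor.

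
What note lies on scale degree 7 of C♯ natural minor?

The C# natural minor scale runs C# D# E F# G# A B.
Degree 7 is B.

B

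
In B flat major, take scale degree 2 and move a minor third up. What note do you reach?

Scale degree 2 of Bb major is C.
A minor third (3 semitones) above C lands on the letter E, giving Eb.

Eb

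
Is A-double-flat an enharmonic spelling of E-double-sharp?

Two spellings are enharmonically equivalent only if they share a pitch class.
Here Abb → 7, E## → 6; 6 ≠ 7, so they are not.

No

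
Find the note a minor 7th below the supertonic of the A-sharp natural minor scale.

C##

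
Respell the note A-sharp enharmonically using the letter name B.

A# is pitch class 10. The letter B alone is pitch class 11.
To reach pitch class 10 from B requires an offset of -1 semitone, i.e. flat: Bb.

Bb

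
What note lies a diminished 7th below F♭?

G

F down a major seventh is Gb, so the target letter is G.
From Fb, a diminished seventh is 9 semitones down: G.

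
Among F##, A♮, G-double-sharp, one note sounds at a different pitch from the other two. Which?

F##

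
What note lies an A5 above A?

E#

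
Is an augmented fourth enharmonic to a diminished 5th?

An augmented fourth spans 6 semitones; a diminished fifth spans 6.
They are enharmonically equivalent.

Yes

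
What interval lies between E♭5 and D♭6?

Counting letters E–F–G–A–B–C–D gives a seventh.
Eb→Db = 10 semitones, 1 narrower than the major seventh (11), so minor.

minor seventh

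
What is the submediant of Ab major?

F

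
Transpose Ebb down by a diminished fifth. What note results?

E down a perfect fifth is A, so the target letter is A.
From Ebb, a diminished fifth is 6 semitones down: Ab.

Ab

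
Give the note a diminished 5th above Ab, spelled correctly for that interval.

A up a perfect fifth is E, so the target letter is E.
From Ab, a diminished fifth is 6 semitones up: Ebb.

Ebb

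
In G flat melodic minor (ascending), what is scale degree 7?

F

The Gb melodic minor (ascending) scale runs Gb Ab Bbb Cb Db Eb F.
Degree 7 is F.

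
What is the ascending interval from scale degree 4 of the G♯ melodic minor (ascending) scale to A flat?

Scale degree 4 of G# melodic minor (ascending) is C#.
C# up to Ab: letters C→A make it a sixth; 7 semitones makes it diminished.

diminished sixth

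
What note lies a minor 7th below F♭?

Gb

F down a major seventh is Gb, so the target letter is G.
From Fb, a minor seventh is 10 semitones down: Gb.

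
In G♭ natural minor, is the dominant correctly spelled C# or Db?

Db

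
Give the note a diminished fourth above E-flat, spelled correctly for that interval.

Abb

A fourth above E lands on the letter A.
A diminished fourth spans 4 semitones, so Eb moves to pitch class 7. On the letter A that is Abb.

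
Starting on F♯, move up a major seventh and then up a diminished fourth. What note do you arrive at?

A

A major seventh up from F# is E# (letter E, 11 semitones up).
A diminished fourth up from E# is A (letter A, 4 semitones up).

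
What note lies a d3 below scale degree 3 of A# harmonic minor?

A##

Scale degree 3 of A# harmonic minor is C#.
A diminished third (2 semitones) below C# lands on the letter A, giving A##.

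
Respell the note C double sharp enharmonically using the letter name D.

D

C## is pitch class 2. The letter D alone is pitch class 2.
Pitch class 2 on D needs no accidental: D.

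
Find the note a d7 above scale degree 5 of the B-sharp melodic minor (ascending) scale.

Scale degree 5 of B# melodic minor (ascending) is F##.
A diminished seventh (9 semitones) above F## lands on the letter E, giving E.

E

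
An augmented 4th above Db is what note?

G

A fourth above D lands on the letter G.
An augmented fourth spans 6 semitones, so Db moves to pitch class 7. On the letter G that is G.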